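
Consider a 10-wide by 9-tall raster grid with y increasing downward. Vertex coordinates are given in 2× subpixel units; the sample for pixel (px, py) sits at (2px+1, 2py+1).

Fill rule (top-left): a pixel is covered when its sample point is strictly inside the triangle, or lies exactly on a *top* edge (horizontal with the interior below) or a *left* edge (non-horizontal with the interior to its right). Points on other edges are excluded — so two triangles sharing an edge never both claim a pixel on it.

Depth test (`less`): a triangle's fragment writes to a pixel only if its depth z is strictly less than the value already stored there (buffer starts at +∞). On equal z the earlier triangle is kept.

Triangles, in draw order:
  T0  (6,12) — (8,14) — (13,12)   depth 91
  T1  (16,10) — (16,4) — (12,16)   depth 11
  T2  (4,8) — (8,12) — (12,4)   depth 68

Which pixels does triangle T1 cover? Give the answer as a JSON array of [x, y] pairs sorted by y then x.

T0:
  2·area = 14  (B↔C swapped to make it positive)
  edge (6, 12)→(13, 12): d=(7,0) top-left  bias=+0
  edge (13, 12)→(8, 14): d=(-5,2) right/bottom  bias=-1
  edge (8, 14)→(6, 12): d=(-2,-2) top-left  bias=+0
    (0,3)@(1, 7): e=[-35,49,0] → .  [on edge]
    (1,4)@(3, 9): e=[-21,35,0] → .  [on edge]
    (2,5)@(5, 11): e=[-7,21,0] → .  [on edge]
    (3,6)@(7, 13): e=[7,7,0] → X  [on edge]
    (4,6)@(9, 13): e=[7,3,4] → X
    (5,6)@(11, 13): e=[7,-1,8] → .
    (3,7)@(7, 15): e=[21,-3,-4] → .
    (4,7)@(9, 15): e=[21,-7,0] → .  [on edge]
    (5,8)@(11, 17): e=[35,-21,0] → .  [on edge]
  covered (2 px):
    . . . . . . . . . .
    . . . . . . . . . .
    . . . . . . . . . .
    . . . . . . . . . .
    . . . . . . . . . .
    . . . . . . . . . .
    . . . X X . . . . .
    . . . . . . . . . .
    . . . . . . . . . .
T1:
  2·area = 24  (B↔C swapped to make it positive)
  edge (16, 10)→(12, 16): d=(-4,6) right/bottom  bias=-1
  edge (12, 16)→(16, 4): d=(4,-12) top-left  bias=+0
  edge (16, 4)→(16, 10): d=(0,6) right/bottom  bias=-1
    (8,0)@(17, 1): e=[30,0,-6] → .  [on edge]
    (7,3)@(15, 7): e=[18,0,6] → X  [on edge]
    (8,3)@(17, 7): e=[6,24,-6] → .
    (7,4)@(15, 9): e=[10,8,6] → X
    (8,4)@(17, 9): e=[-2,32,-6] → .
    (7,5)@(15, 11): e=[2,16,6] → X
    (8,5)@(17, 11): e=[-10,40,-6] → .
    (6,6)@(13, 13): e=[6,0,18] → X  [on edge]
    (7,6)@(15, 13): e=[-6,24,6] → .
    (6,7)@(13, 15): e=[-2,8,18] → .
  covered (4 px):
    . . . . . . . . . .
    . . . . . . . . . .
    . . . . . . . . . .
    . . . . . . . X . .
    . . . . . . . X . .
    . . . . . . . X . .
    . . . . . . X . . .
    . . . . . . . . . .
    . . . . . . . . . .
T2:
  2·area = 48  (B↔C swapped to make it positive)
  edge (4, 8)→(12, 4): d=(8,-4) top-left  bias=+0
  edge (12, 4)→(8, 12): d=(-4,8) right/bottom  bias=-1
  edge (8, 12)→(4, 8): d=(-4,-4) top-left  bias=+0
    (0,2)@(1, 5): e=[-36,84,0] → .  [on edge]
    (5,2)@(11, 5): e=[4,4,40] → X
    (6,2)@(13, 5): e=[12,-12,48] → .
    (1,3)@(3, 7): e=[-12,60,0] → .  [on edge]
    (3,3)@(7, 7): e=[4,28,16] → X
    (4,3)@(9, 7): e=[12,12,24] → X
    (5,3)@(11, 7): e=[20,-4,32] → .
    (2,4)@(5, 9): e=[12,36,0] → X  [on edge]
    (5,4)@(11, 9): e=[36,-12,24] → .
    (2,5)@(5, 11): e=[28,28,-8] → .
    (3,5)@(7, 11): e=[36,12,0] → X  [on edge]
    (4,5)@(9, 11): e=[44,-4,8] → .
    (4,6)@(9, 13): e=[60,-12,0] → .  [on edge]
    (5,7)@(11, 15): e=[84,-36,0] → .  [on edge]
    (6,8)@(13, 17): e=[108,-60,0] → .  [on edge]
  covered (7 px):
    . . . . . . . . . .
    . . . . . . . . . .
    . . . . . X . . . .
    . . . X X . . . . .
    . . X X X . . . . .
    . . . X . . . . . .
    . . . . . . . . . .
    . . . . . . . . . .
    . . . . . . . . . .

Answer: [[7,3],[7,4],[7,5],[6,6]]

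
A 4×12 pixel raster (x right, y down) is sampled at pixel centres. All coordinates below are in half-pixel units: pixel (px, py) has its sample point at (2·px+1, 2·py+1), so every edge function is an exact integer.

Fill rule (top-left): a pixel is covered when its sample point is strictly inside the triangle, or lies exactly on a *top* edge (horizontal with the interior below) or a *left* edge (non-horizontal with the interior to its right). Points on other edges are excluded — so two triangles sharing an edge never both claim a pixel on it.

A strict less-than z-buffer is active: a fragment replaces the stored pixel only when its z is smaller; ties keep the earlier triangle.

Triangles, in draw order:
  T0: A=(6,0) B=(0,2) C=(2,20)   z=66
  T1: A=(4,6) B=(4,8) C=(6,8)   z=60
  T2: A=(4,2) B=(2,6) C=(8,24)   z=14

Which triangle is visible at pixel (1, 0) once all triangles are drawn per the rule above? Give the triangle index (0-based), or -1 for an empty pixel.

T0:
  2·area = 112  (B↔C swapped to make it positive)
  edge (6, 0)→(2, 20): d=(-4,20) right/bottom  bias=-1
  edge (2, 20)→(0, 2): d=(-2,-18) top-left  bias=+0
  edge (0, 2)→(6, 0): d=(6,-2) top-left  bias=+0
    (1,0)@(3, 1): e=[56,56,0] → X  [on edge]
    (2,0)@(5, 1): e=[16,92,4] → X
    (3,0)@(7, 1): e=[-24,128,8] → .
    (0,1)@(1, 3): e=[88,16,8] → X
    (3,1)@(7, 3): e=[-32,124,20] → .
    (0,2)@(1, 5): e=[80,12,20] → X
    (2,2)@(5, 5): e=[0,84,28] → .  [on edge]
    (0,3)@(1, 7): e=[72,8,32] → X
    (2,3)@(5, 7): e=[-8,80,40] → .
    (0,4)@(1, 9): e=[64,4,44] → X
    (2,4)@(5, 9): e=[-16,76,52] → .
    (0,5)@(1, 11): e=[56,0,56] → X  [on edge]
    (1,7)@(3, 15): e=[0,28,84] → .  [on edge]
  covered (14 px):
    . X X .
    X X X .
    X X . .
    X X . .
    X X . .
    X X . .
    . X . .
    . . . .
    . . . .
    . . . .
    . . . .
    . . . .
T1:
  2·area = 4  (B↔C swapped to make it positive)
  edge (4, 6)→(6, 8): d=(2,2) right/bottom  bias=-1
  edge (6, 8)→(4, 8): d=(-2,0) right/bottom  bias=-1
  edge (4, 8)→(4, 6): d=(0,-2) top-left  bias=+0
    (0,1)@(1, 3): e=[0,10,-6] → .  [on edge]
    (1,2)@(3, 5): e=[0,6,-2] → .  [on edge]
    (2,3)@(5, 7): e=[0,2,2] → .  [on edge]
    (3,4)@(7, 9): e=[0,-2,6] → .  [on edge]
  covered (0 px):
    . . . .
    . . . .
    . . . .
    . . . .
    . . . .
    . . . .
    . . . .
    . . . .
    . . . .
    . . . .
    . . . .
    . . . .
T2:
  2·area = 60  (B↔C swapped to make it positive)
  edge (4, 2)→(8, 24): d=(4,22) right/bottom  bias=-1
  edge (8, 24)→(2, 6): d=(-6,-18) top-left  bias=+0
  edge (2, 6)→(4, 2): d=(2,-4) top-left  bias=+0
    (0,1)@(1, 3): e=[70,0,-10] → .  [on edge]
    (1,2)@(3, 5): e=[34,24,2] → X
    (2,2)@(5, 5): e=[-10,60,10] → .
    (1,3)@(3, 7): e=[42,12,6] → X
    (2,3)@(5, 7): e=[-2,48,14] → .
    (1,4)@(3, 9): e=[50,0,10] → X  [on edge]
    (2,4)@(5, 9): e=[6,36,18] → X
    (3,4)@(7, 9): e=[-38,72,26] → .
    (1,5)@(3, 11): e=[58,-12,14] → .
    (2,5)@(5, 11): e=[14,24,22] → X
    (3,5)@(7, 11): e=[-30,60,30] → .
    (2,6)@(5, 13): e=[22,12,26] → X
    (2,7)@(5, 15): e=[30,0,30] → X  [on edge]
    (3,10)@(7, 21): e=[10,0,50] → X  [on edge]
  covered (9 px):
    . . . .
    . . . .
    . X . .
    . X . .
    . X X .
    . . X .
    . . X .
    . . X .
    . . . .
    . . . X
    . . . X
    . . . .

Z-buffer (winner per pixel, '.' = empty):
  . 0 0 .
  0 0 0 .
  0 2 . .
  0 2 . .
  0 2 2 .
  0 0 2 .
  . 0 2 .
  . . 2 .
  . . . .
  . . . 2
  . . . 2
  . . . .

Final: 0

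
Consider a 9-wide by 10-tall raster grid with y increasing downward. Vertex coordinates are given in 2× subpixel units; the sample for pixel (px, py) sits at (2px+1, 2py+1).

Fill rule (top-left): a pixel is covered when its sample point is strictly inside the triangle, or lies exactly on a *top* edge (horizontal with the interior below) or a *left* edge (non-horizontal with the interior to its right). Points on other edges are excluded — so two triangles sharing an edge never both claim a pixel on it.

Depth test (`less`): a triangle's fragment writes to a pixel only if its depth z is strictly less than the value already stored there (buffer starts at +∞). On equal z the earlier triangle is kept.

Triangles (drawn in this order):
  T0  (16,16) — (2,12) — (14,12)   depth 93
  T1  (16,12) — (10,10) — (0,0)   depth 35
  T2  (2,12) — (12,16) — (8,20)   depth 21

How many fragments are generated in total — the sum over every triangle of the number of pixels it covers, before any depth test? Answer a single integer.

T0:
  2·area = 48
  edge (16, 16)→(2, 12): d=(-14,-4) top-left  bias=+0
  edge (2, 12)→(14, 12): d=(12,0) top-left  bias=+0
  edge (14, 12)→(16, 16): d=(2,4) right/bottom  bias=-1
    (3,6)@(7, 13): e=[6,12,30] → █
    (4,6)@(9, 13): e=[14,12,22] → █
    (5,6)@(11, 13): e=[22,12,14] → █
    (6,6)@(13, 13): e=[30,12,6] → █
    (7,6)@(15, 13): e=[38,12,-2] → ·
    (3,7)@(7, 15): e=[-22,36,34] → ·
    (4,7)@(9, 15): e=[-14,36,26] → ·
    (5,7)@(11, 15): e=[-6,36,18] → ·
    (6,7)@(13, 15): e=[2,36,10] → █
    (7,7)@(15, 15): e=[10,36,2] → █
    (8,7)@(17, 15): e=[18,36,-6] → ·
    (6,8)@(13, 17): e=[-26,60,14] → ·
  covered (6 px):
    · · · · · · · · ·
    · · · · · · · · ·
    · · · · · · · · ·
    · · · · · · · · ·
    · · · · · · · · ·
    · · · · · · · · ·
    · · · █ █ █ █ · ·
    · · · · · · █ █ ·
    · · · · · · · · ·
    · · · · · · · · ·
T1:
  2·area = 40
  edge (16, 12)→(10, 10): d=(-6,-2) top-left  bias=+0
  edge (10, 10)→(0, 0): d=(-10,-10) top-left  bias=+0
  edge (0, 0)→(16, 12): d=(16,12) right/bottom  bias=-1
    (0,0)@(1, 1): e=[36,0,4] → █  [on edge]
    (1,0)@(3, 1): e=[40,20,-20] → ·
    (0,1)@(1, 3): e=[24,-20,36] → ·
    (1,1)@(3, 3): e=[28,0,12] → █  [on edge]
    (2,1)@(5, 3): e=[32,20,-12] → ·
    (1,2)@(3, 5): e=[16,-20,44] → ·
    (2,2)@(5, 5): e=[20,0,20] → █  [on edge]
    (3,2)@(7, 5): e=[24,20,-4] → ·
    (0,3)@(1, 7): e=[0,-60,100] → ·  [on edge]
    (2,3)@(5, 7): e=[8,-20,52] → ·
    (3,3)@(7, 7): e=[12,0,28] → █  [on edge]
    (4,3)@(9, 7): e=[16,20,4] → █
    (3,4)@(7, 9): e=[0,-20,60] → ·  [on edge]
    (4,4)@(9, 9): e=[4,0,36] → █  [on edge]
    (5,5)@(11, 11): e=[-4,0,44] → ·  [on edge]
    (6,5)@(13, 11): e=[0,20,20] → █  [on edge]
    (6,6)@(13, 13): e=[-12,0,52] → ·  [on edge]
    (7,7)@(15, 15): e=[-20,0,60] → ·  [on edge]
    (8,8)@(17, 17): e=[-28,0,68] → ·  [on edge]
  covered (8 px):
    █ · · · · · · · ·
    · █ · · · · · · ·
    · · █ · · · · · ·
    · · · █ █ · · · ·
    · · · · █ █ · · ·
    · · · · · · █ · ·
    · · · · · · · · ·
    · · · · · · · · ·
    · · · · · · · · ·
    · · · · · · · · ·
T2:
  2·area = 56
  edge (2, 12)→(12, 16): d=(10,4) right/bottom  bias=-1
  edge (12, 16)→(8, 20): d=(-4,4) right/bottom  bias=-1
  edge (8, 20)→(2, 12): d=(-6,-8) top-left  bias=+0
    (8,5)@(17, 11): e=[-70,0,126] → ·  [on edge]
    (1,6)@(3, 13): e=[6,48,2] → █
    (2,6)@(5, 13): e=[-2,40,18] → ·
    (7,6)@(15, 13): e=[-42,0,98] → ·  [on edge]
    (1,7)@(3, 15): e=[26,40,-10] → ·
    (2,7)@(5, 15): e=[18,32,6] → █
    (3,7)@(7, 15): e=[10,24,22] → █
    (4,7)@(9, 15): e=[2,16,38] → █
    (5,7)@(11, 15): e=[-6,8,54] → ·
    (6,7)@(13, 15): e=[-14,0,70] → ·  [on edge]
    (2,8)@(5, 17): e=[38,24,-6] → ·
    (3,8)@(7, 17): e=[30,16,10] → █
    (5,8)@(11, 17): e=[14,0,42] → ·  [on edge]
    (4,9)@(9, 19): e=[42,0,14] → ·  [on edge]
  covered (6 px):
    · · · · · · · · ·
    · · · · · · · · ·
    · · · · · · · · ·
    · · · · · · · · ·
    · · · · · · · · ·
    · · · · · · · · ·
    · █ · · · · · · ·
    · · █ █ █ · · · ·
    · · · █ █ · · · ·
    · · · · · · · · ·

Answer: 20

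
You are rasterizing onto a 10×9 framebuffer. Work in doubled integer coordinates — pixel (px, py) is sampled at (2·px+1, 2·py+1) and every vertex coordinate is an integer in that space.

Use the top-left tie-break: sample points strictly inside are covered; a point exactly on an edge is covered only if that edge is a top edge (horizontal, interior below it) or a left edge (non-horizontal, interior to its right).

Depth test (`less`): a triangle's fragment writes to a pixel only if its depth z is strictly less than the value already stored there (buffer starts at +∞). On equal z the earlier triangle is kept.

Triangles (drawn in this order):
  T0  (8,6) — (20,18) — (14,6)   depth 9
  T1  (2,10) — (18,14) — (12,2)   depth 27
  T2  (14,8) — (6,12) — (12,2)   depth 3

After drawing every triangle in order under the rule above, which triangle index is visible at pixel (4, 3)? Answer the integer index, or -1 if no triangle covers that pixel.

T0:
  2·area = 72  (B↔C swapped to make it positive)
  edge (8, 6)→(14, 6): d=(6,0) top-left  bias=+0
  edge (14, 6)→(20, 18): d=(6,12) right/bottom  bias=-1
  edge (20, 18)→(8, 6): d=(-12,-12) top-left  bias=+0
    (1,0)@(3, 1): e=[-30,102,0] → ·  [on edge]
    (2,1)@(5, 3): e=[-18,90,0] → ·  [on edge]
    (3,2)@(7, 5): e=[-6,78,0] → ·  [on edge]
    (4,3)@(9, 7): e=[6,66,0] → █  [on edge]
    (5,3)@(11, 7): e=[6,42,24] → █
    (6,3)@(13, 7): e=[6,18,48] → █
    (7,3)@(15, 7): e=[6,-6,72] → ·
    (4,4)@(9, 9): e=[18,78,-24] → ·
    (5,4)@(11, 9): e=[18,54,0] → █  [on edge]
    (7,4)@(15, 9): e=[18,6,48] → █
    (8,4)@(17, 9): e=[18,-18,72] → ·
    (5,5)@(11, 11): e=[30,66,-24] → ·
    (6,5)@(13, 11): e=[30,42,0] → █  [on edge]
    (7,6)@(15, 13): e=[42,30,0] → █  [on edge]
    (8,7)@(17, 15): e=[54,18,0] → █  [on edge]
    (9,8)@(19, 17): e=[66,6,0] → █  [on edge]
  covered (12 px):
    · · · · · · · · · ·
    · · · · · · · · · ·
    · · · · · · · · · ·
    · · · · █ █ █ · · ·
    · · · · · █ █ █ · ·
    · · · · · · █ █ · ·
    · · · · · · · █ █ ·
    · · · · · · · · █ ·
    · · · · · · · · · █
T1:
  2·area = 168  (B↔C swapped to make it positive)
  edge (2, 10)→(12, 2): d=(10,-8) top-left  bias=+0
  edge (12, 2)→(18, 14): d=(6,12) right/bottom  bias=-1
  edge (18, 14)→(2, 10): d=(-16,-4) top-left  bias=+0
    (5,1)@(11, 3): e=[2,18,148] → █
    (6,1)@(13, 3): e=[18,-6,156] → ·
    (4,2)@(9, 5): e=[6,54,108] → █
    (6,2)@(13, 5): e=[38,6,124] → █
    (7,2)@(15, 5): e=[54,-18,132] → ·
    (3,3)@(7, 7): e=[10,90,68] → █
    (7,3)@(15, 7): e=[74,-6,100] → ·
    (2,4)@(5, 9): e=[14,126,28] → █
    (7,4)@(15, 9): e=[94,6,68] → █
    (8,4)@(17, 9): e=[110,-18,76] → ·
    (2,5)@(5, 11): e=[34,138,-4] → ·
    (3,5)@(7, 11): e=[50,114,4] → █
  covered (21 px):
    · · · · · · · · · ·
    · · · · · █ · · · ·
    · · · · █ █ █ · · ·
    · · · █ █ █ █ · · ·
    · · █ █ █ █ █ █ · ·
    · · · █ █ █ █ █ · ·
    · · · · · · · █ █ ·
    · · · · · · · · · ·
    · · · · · · · · · ·
T2:
  2·area = 56
  edge (14, 8)→(6, 12): d=(-8,4) right/bottom  bias=-1
  edge (6, 12)→(12, 2): d=(6,-10) top-left  bias=+0
  edge (12, 2)→(14, 8): d=(2,6) right/bottom  bias=-1
    (5,2)@(11, 5): e=[36,8,12] → █
    (6,2)@(13, 5): e=[28,28,0] → ·  [on edge]
    (4,3)@(9, 7): e=[28,0,28] → █  [on edge]
    (6,3)@(13, 7): e=[12,40,4] → █
    (7,3)@(15, 7): e=[4,60,-8] → ·
    (4,4)@(9, 9): e=[12,12,32] → █
    (6,4)@(13, 9): e=[-4,52,8] → ·
    (3,5)@(7, 11): e=[4,4,48] → █
    (4,5)@(9, 11): e=[-4,24,36] → ·
    (5,5)@(11, 11): e=[-12,44,24] → ·
    (7,5)@(15, 11): e=[-28,84,0] → ·  [on edge]
    (3,6)@(7, 13): e=[-12,16,52] → ·
    (1,8)@(3, 17): e=[-28,0,84] → ·  [on edge]
    (8,8)@(17, 17): e=[-84,140,0] → ·  [on edge]
  covered (7 px):
    · · · · · · · · · ·
    · · · · · · · · · ·
    · · · · · █ · · · ·
    · · · · █ █ █ · · ·
    · · · · █ █ · · · ·
    · · · █ · · · · · ·
    · · · · · · · · · ·
    · · · · · · · · · ·
    · · · · · · · · · ·

Z-buffer (winner per pixel, '.' = empty):
  . . . . . . . . . .
  . . . . . 1 . . . .
  . . . . 1 2 1 . . .
  . . . 1 2 2 2 . . .
  . . 1 1 2 2 0 0 . .
  . . . 2 1 1 0 0 . .
  . . . . . . . 0 0 .
  . . . . . . . . 0 .
  . . . . . . . . . 0

Answer: 2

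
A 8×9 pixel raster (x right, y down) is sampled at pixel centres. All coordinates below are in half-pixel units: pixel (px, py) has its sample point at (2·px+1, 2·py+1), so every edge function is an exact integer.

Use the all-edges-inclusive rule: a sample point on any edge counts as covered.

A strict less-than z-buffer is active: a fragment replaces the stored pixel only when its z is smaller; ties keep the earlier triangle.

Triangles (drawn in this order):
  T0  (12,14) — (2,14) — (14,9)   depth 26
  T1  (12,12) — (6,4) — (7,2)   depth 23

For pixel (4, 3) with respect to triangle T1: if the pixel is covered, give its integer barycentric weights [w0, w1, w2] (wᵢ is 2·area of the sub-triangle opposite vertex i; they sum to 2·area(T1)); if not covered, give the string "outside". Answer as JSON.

T0:
  2·area = 50
  edge (12, 14)→(2, 14): d=(-10,0) inclusive
  edge (2, 14)→(14, 9): d=(12,-5) inclusive
  edge (14, 9)→(12, 14): d=(-2,5) inclusive
    (5,5)@(11, 11): e=[30,9,11] → █
    (6,5)@(13, 11): e=[30,19,1] → █
    (7,5)@(15, 11): e=[30,29,-9] → ·
    (2,6)@(5, 13): e=[10,3,37] → █
    (3,6)@(7, 13): e=[10,13,27] → █
    (4,6)@(9, 13): e=[10,23,17] → █
    (6,6)@(13, 13): e=[10,43,-3] → ·
    (2,7)@(5, 15): e=[-10,27,33] → ·
    (3,7)@(7, 15): e=[-10,37,23] → ·
    (4,7)@(9, 15): e=[-10,47,13] → ·
    (5,7)@(11, 15): e=[-10,57,3] → ·
  covered (6 px):
    · · · · · · · ·
    · · · · · · · ·
    · · · · · · · ·
    · · · · · · · ·
    · · · · · · · ·
    · · · · · █ █ ·
    · · █ █ █ █ · ·
    · · · · · · · ·
    · · · · · · · ·
T1:
  2·area = 20
  edge (12, 12)→(6, 4): d=(-6,-8) inclusive
  edge (6, 4)→(7, 2): d=(1,-2) inclusive
  edge (7, 2)→(12, 12): d=(5,10) inclusive
    (3,1)@(7, 3): e=[14,1,5] → █
    (4,1)@(9, 3): e=[30,5,-15] → ·
    (3,2)@(7, 5): e=[2,3,15] → █
    (4,2)@(9, 5): e=[18,7,-5] → ·
    (3,3)@(7, 7): e=[-10,5,25] → ·
    (4,3)@(9, 7): e=[6,9,5] → █
    (5,3)@(11, 7): e=[22,13,-15] → ·
    (4,4)@(9, 9): e=[-6,11,15] → ·
  covered (3 px):
    · · · · · · · ·
    · · · █ · · · ·
    · · · █ · · · ·
    · · · · █ · · ·
    · · · · · · · ·
    · · · · · · · ·
    · · · · · · · ·
    · · · · · · · ·
    · · · · · · · ·

Answer: [9,5,6]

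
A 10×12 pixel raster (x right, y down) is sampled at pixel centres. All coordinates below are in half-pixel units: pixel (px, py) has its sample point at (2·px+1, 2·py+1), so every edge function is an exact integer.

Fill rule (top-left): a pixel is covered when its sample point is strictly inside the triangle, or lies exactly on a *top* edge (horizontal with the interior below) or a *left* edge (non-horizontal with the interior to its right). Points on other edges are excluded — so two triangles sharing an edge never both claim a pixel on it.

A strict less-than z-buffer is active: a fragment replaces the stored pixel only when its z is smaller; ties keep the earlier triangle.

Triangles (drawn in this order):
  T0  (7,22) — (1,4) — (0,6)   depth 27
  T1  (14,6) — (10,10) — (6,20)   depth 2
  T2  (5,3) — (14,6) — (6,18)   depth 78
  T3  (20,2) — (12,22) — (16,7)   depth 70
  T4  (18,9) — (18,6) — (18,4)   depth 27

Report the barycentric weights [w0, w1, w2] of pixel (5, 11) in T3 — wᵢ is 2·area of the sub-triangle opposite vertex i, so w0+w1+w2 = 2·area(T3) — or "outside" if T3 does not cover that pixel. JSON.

T0:
  2·area = 30  (B↔C swapped to make it positive)
  edge (7, 22)→(0, 6): d=(-7,-16) top-left  bias=+0
  edge (0, 6)→(1, 4): d=(1,-2) top-left  bias=+0
  edge (1, 4)→(7, 22): d=(6,18) right/bottom  bias=-1
    (0,2)@(1, 5): e=[23,1,6] → #
    (1,2)@(3, 5): e=[55,5,-30] → ·
    (0,3)@(1, 7): e=[9,3,18] → #
    (1,3)@(3, 7): e=[41,7,-18] → ·
    (0,4)@(1, 9): e=[-5,5,30] → ·
    (1,5)@(3, 11): e=[13,11,6] → #
    (2,5)@(5, 11): e=[45,15,-30] → ·
    (1,6)@(3, 13): e=[-1,13,18] → ·
    (2,8)@(5, 17): e=[3,21,6] → #
    (3,8)@(7, 17): e=[35,25,-30] → ·
    (2,9)@(5, 19): e=[-11,23,18] → ·
  covered (4 px):
    · · · · · · · · · ·
    · · · · · · · · · ·
    # · · · · · · · · ·
    # · · · · · · · · ·
    · · · · · · · · · ·
    · # · · · · · · · ·
    · · · · · · · · · ·
    · · · · · · · · · ·
    · · # · · · · · · ·
    · · · · · · · · · ·
    · · · · · · · · · ·
    · · · · · · · · · ·
T1:
  2·area = 24  (B↔C swapped to make it positive)
  edge (14, 6)→(6, 20): d=(-8,14) right/bottom  bias=-1
  edge (6, 20)→(10, 10): d=(4,-10) top-left  bias=+0
  edge (10, 10)→(14, 6): d=(4,-4) top-left  bias=+0
    (9,0)@(19, 1): e=[-30,54,0] → ·  [on edge]
    (8,1)@(17, 3): e=[-18,42,0] → ·  [on edge]
    (7,2)@(15, 5): e=[-6,30,0] → ·  [on edge]
    (6,3)@(13, 7): e=[6,18,0] → #  [on edge]
    (7,3)@(15, 7): e=[-22,38,8] → ·
    (5,4)@(11, 9): e=[18,6,0] → #  [on edge]
    (6,4)@(13, 9): e=[-10,26,8] → ·
    (4,5)@(9, 11): e=[30,-6,0] → ·  [on edge]
    (5,5)@(11, 11): e=[2,14,8] → #
    (6,5)@(13, 11): e=[-26,34,16] → ·
    (3,6)@(7, 13): e=[42,-18,0] → ·  [on edge]
    (4,6)@(9, 13): e=[14,2,8] → #
    (2,7)@(5, 15): e=[54,-30,0] → ·  [on edge]
    (1,8)@(3, 17): e=[66,-42,0] → ·  [on edge]
    (0,9)@(1, 19): e=[78,-54,0] → ·  [on edge]
  covered (4 px):
    · · · · · · · · · ·
    · · · · · · · · · ·
    · · · · · · · · · ·
    · · · · · · # · · ·
    · · · · · # · · · ·
    · · · · · # · · · ·
    · · · · # · · · · ·
    · · · · · · · · · ·
    · · · · · · · · · ·
    · · · · · · · · · ·
    · · · · · · · · · ·
    · · · · · · · · · ·
T2:
  2·area = 132
  edge (5, 3)→(14, 6): d=(9,3) right/bottom  bias=-1
  edge (14, 6)→(6, 18): d=(-8,12) right/bottom  bias=-1
  edge (6, 18)→(5, 3): d=(-1,-15) top-left  bias=+0
    (2,1)@(5, 3): e=[0,132,0] → ·  [on edge]
    (3,2)@(7, 5): e=[12,92,28] → #
    (4,2)@(9, 5): e=[6,68,58] → #
    (5,2)@(11, 5): e=[0,44,88] → ·  [on edge]
    (3,3)@(7, 7): e=[30,76,26] → #
    (5,3)@(11, 7): e=[18,28,86] → #
    (6,3)@(13, 7): e=[12,4,116] → #
    (7,3)@(15, 7): e=[6,-20,146] → ·
    (8,3)@(17, 7): e=[0,-44,176] → ·  [on edge]
    (3,4)@(7, 9): e=[48,60,24] → #
    (6,4)@(13, 9): e=[30,-12,114] → ·
    (3,5)@(7, 11): e=[66,44,22] → #
  covered (14 px):
    · · · · · · · · · ·
    · · · · · · · · · ·
    · · · # # · · · · ·
    · · · # # # # · · ·
    · · · # # # · · · ·
    · · · # # · · · · ·
    · · · # # · · · · ·
    · · · # · · · · · ·
    · · · · · · · · · ·
    · · · · · · · · · ·
    · · · · · · · · · ·
    · · · · · · · · · ·
T3:
  2·area = 40
  edge (20, 2)→(12, 22): d=(-8,20) right/bottom  bias=-1
  edge (12, 22)→(16, 7): d=(4,-15) top-left  bias=+0
  edge (16, 7)→(20, 2): d=(4,-5) top-left  bias=+0
    (8,3)@(17, 7): e=[20,15,5] → #
    (9,3)@(19, 7): e=[-20,45,15] → ·
    (8,4)@(17, 9): e=[4,23,13] → #
    (9,4)@(19, 9): e=[-36,53,23] → ·
    (7,5)@(15, 11): e=[28,1,11] → #
    (8,5)@(17, 11): e=[-12,31,21] → ·
    (7,6)@(15, 13): e=[12,9,19] → #
    (8,6)@(17, 13): e=[-28,39,29] → ·
    (7,7)@(15, 15): e=[-4,17,27] → ·
    (6,9)@(13, 19): e=[4,3,33] → #
    (7,9)@(15, 19): e=[-36,33,43] → ·
    (6,10)@(13, 21): e=[-12,11,41] → ·
  covered (5 px):
    · · · · · · · · · ·
    · · · · · · · · · ·
    · · · · · · · · · ·
    · · · · · · · · # ·
    · · · · · · · · # ·
    · · · · · · · # · ·
    · · · · · · · # · ·
    · · · · · · · · · ·
    · · · · · · · · · ·
    · · · · · · # · · ·
    · · · · · · · · · ·
    · · · · · · · · · ·
T4:
  degenerate (2·area = 0) — covers nothing

Answer: "outside"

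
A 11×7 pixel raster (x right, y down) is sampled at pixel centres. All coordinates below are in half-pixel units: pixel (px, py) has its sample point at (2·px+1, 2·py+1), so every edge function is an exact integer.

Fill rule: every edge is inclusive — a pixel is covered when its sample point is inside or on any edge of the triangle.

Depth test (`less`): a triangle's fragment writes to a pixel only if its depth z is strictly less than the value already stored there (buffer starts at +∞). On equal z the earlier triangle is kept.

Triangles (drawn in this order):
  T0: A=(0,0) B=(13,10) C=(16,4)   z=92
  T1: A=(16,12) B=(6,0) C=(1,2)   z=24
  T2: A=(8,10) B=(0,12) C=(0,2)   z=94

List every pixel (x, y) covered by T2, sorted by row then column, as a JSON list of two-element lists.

T0:
  2·area = 108  (B↔C swapped to make it positive)
  edge (0, 0)→(16, 4): d=(16,4) inclusive
  edge (16, 4)→(13, 10): d=(-3,6) inclusive
  edge (13, 10)→(0, 0): d=(-13,-10) inclusive
    (1,0)@(3, 1): e=[4,87,17] → █
    (2,0)@(5, 1): e=[-4,75,37] → ·
    (1,1)@(3, 3): e=[36,81,-9] → ·
    (2,1)@(5, 3): e=[28,69,11] → █
    (3,1)@(7, 3): e=[20,57,31] → █
    (4,1)@(9, 3): e=[12,45,51] → █
    (5,1)@(11, 3): e=[4,33,71] → █
    (6,1)@(13, 3): e=[-4,21,91] → ·
    (2,2)@(5, 5): e=[60,63,-15] → ·
    (3,2)@(7, 5): e=[52,51,5] → █
    (6,2)@(13, 5): e=[28,15,65] → █
    (7,2)@(15, 5): e=[20,3,85] → █
  covered (13 px):
    · █ · · · · · · · · ·
    · · █ █ █ █ · · · · ·
    · · · █ █ █ █ █ · · ·
    · · · · · █ █ · · · ·
    · · · · · · █ · · · ·
    · · · · · · · · · · ·
    · · · · · · · · · · ·
T1:
  2·area = 80  (B↔C swapped to make it positive)
  edge (16, 12)→(1, 2): d=(-15,-10) inclusive
  edge (1, 2)→(6, 0): d=(5,-2) inclusive
  edge (6, 0)→(16, 12): d=(10,12) inclusive
    (2,0)@(5, 1): e=[55,3,22] → █
    (3,0)@(7, 1): e=[75,7,-2] → ·
    (1,1)@(3, 3): e=[5,9,66] → █
    (3,1)@(7, 3): e=[45,17,18] → █
    (4,1)@(9, 3): e=[65,21,-6] → ·
    (1,2)@(3, 5): e=[-25,19,86] → ·
    (2,2)@(5, 5): e=[-5,23,62] → ·
    (3,2)@(7, 5): e=[15,27,38] → █
    (4,2)@(9, 5): e=[35,31,14] → █
    (5,2)@(11, 5): e=[55,35,-10] → ·
    (3,3)@(7, 7): e=[-15,37,58] → ·
    (4,3)@(9, 7): e=[5,41,34] → █
  covered (10 px):
    · · █ · · · · · · · ·
    · █ █ █ · · · · · · ·
    · · · █ █ · · · · · ·
    · · · · █ █ · · · · ·
    · · · · · · █ · · · ·
    · · · · · · · █ · · ·
    · · · · · · · · · · ·
T2:
  2·area = 80
  edge (8, 10)→(0, 12): d=(-8,2) inclusive
  edge (0, 12)→(0, 2): d=(0,-10) inclusive
  edge (0, 2)→(8, 10): d=(8,8) inclusive
    (0,1)@(1, 3): e=[70,10,0] → █  [on edge]
    (1,1)@(3, 3): e=[66,30,-16] → ·
    (0,2)@(1, 5): e=[54,10,16] → █
    (1,2)@(3, 5): e=[50,30,0] → █  [on edge]
    (2,2)@(5, 5): e=[46,50,-16] → ·
    (0,3)@(1, 7): e=[38,10,32] → █
    (2,3)@(5, 7): e=[30,50,0] → █  [on edge]
    (3,3)@(7, 7): e=[26,70,-16] → ·
    (0,4)@(1, 9): e=[22,10,48] → █
    (3,4)@(7, 9): e=[10,70,0] → █  [on edge]
    (4,4)@(9, 9): e=[6,90,-16] → ·
    (0,5)@(1, 11): e=[6,10,64] → █
    (4,5)@(9, 11): e=[-10,90,0] → ·  [on edge]
    (5,6)@(11, 13): e=[-30,110,0] → ·  [on edge]
  covered (12 px):
    · · · · · · · · · · ·
    █ · · · · · · · · · ·
    █ █ · · · · · · · · ·
    █ █ █ · · · · · · · ·
    █ █ █ █ · · · · · · ·
    █ █ · · · · · · · · ·
    · · · · · · · · · · ·

Final: [[0,1],[0,2],[1,2],[0,3],[1,3],[2,3],[0,4],[1,4],[2,4],[3,4],[0,5],[1,5]]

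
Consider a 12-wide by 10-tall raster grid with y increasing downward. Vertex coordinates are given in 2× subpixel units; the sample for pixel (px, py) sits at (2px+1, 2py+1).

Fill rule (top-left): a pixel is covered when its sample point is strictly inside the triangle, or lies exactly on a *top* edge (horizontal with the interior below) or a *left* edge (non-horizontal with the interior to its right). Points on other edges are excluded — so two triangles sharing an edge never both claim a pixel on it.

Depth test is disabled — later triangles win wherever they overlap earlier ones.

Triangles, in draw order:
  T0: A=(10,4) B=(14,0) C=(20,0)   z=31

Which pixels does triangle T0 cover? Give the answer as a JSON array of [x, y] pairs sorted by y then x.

T0:
  2·area = 24
  edge (10, 4)→(14, 0): d=(4,-4) top-left  bias=+0
  edge (14, 0)→(20, 0): d=(6,0) top-left  bias=+0
  edge (20, 0)→(10, 4): d=(-10,4) right/bottom  bias=-1
    (6,0)@(13, 1): e=[0,6,18] → █  [on edge]
    (7,0)@(15, 1): e=[8,6,10] → █
    (8,0)@(17, 1): e=[16,6,2] → █
    (9,0)@(19, 1): e=[24,6,-6] → ·
    (5,1)@(11, 3): e=[0,18,6] → █  [on edge]
    (6,1)@(13, 3): e=[8,18,-2] → ·
    (7,1)@(15, 3): e=[16,18,-10] → ·
    (8,1)@(17, 3): e=[24,18,-18] → ·
    (4,2)@(9, 5): e=[0,30,-6] → ·  [on edge]
    (5,2)@(11, 5): e=[8,30,-14] → ·
    (3,3)@(7, 7): e=[0,42,-18] → ·  [on edge]
    (2,4)@(5, 9): e=[0,54,-30] → ·  [on edge]
    (1,5)@(3, 11): e=[0,66,-42] → ·  [on edge]
    (0,6)@(1, 13): e=[0,78,-54] → ·  [on edge]
  covered (4 px):
    · · · · · · █ █ █ · · ·
    · · · · · █ · · · · · ·
    · · · · · · · · · · · ·
    · · · · · · · · · · · ·
    · · · · · · · · · · · ·
    · · · · · · · · · · · ·
    · · · · · · · · · · · ·
    · · · · · · · · · · · ·
    · · · · · · · · · · · ·
    · · · · · · · · · · · ·

Final: [[6,0],[7,0],[8,0],[5,1]]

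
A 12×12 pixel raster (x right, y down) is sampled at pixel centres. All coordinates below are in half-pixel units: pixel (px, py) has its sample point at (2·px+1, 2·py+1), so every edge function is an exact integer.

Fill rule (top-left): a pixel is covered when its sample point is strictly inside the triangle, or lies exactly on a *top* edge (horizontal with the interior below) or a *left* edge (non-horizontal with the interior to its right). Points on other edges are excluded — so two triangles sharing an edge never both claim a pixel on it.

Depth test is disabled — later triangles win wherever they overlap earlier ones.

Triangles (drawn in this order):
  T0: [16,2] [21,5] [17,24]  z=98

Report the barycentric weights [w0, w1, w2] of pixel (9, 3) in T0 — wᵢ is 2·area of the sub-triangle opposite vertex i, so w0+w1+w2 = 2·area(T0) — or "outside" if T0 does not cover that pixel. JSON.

T0:
  2·area = 107
  edge (16, 2)→(21, 5): d=(5,3) right/bottom  bias=-1
  edge (21, 5)→(17, 24): d=(-4,19) right/bottom  bias=-1
  edge (17, 24)→(16, 2): d=(-1,-22) top-left  bias=+0
    (8,1)@(17, 3): e=[2,84,21] → #
    (9,1)@(19, 3): e=[-4,46,65] → ·
    (8,2)@(17, 5): e=[12,76,19] → #
    (9,2)@(19, 5): e=[6,38,63] → #
    (10,2)@(21, 5): e=[0,0,107] → ·  [on edge]
    (8,3)@(17, 7): e=[22,68,17] → #
    (10,3)@(21, 7): e=[10,-8,105] → ·
    (8,4)@(17, 9): e=[32,60,15] → #
    (10,4)@(21, 9): e=[20,-16,103] → ·
    (8,5)@(17, 11): e=[42,52,13] → #
    (10,5)@(21, 11): e=[30,-24,101] → ·
    (8,6)@(17, 13): e=[52,44,11] → #
  covered (16 px):
    · · · · · · · · · · · ·
    · · · · · · · · # · · ·
    · · · · · · · · # # · ·
    · · · · · · · · # # · ·
    · · · · · · · · # # · ·
    · · · · · · · · # # · ·
    · · · · · · · · # # · ·
    · · · · · · · · # · · ·
    · · · · · · · · # · · ·
    · · · · · · · · # · · ·
    · · · · · · · · # · · ·
    · · · · · · · · # · · ·

Answer: [30,61,16]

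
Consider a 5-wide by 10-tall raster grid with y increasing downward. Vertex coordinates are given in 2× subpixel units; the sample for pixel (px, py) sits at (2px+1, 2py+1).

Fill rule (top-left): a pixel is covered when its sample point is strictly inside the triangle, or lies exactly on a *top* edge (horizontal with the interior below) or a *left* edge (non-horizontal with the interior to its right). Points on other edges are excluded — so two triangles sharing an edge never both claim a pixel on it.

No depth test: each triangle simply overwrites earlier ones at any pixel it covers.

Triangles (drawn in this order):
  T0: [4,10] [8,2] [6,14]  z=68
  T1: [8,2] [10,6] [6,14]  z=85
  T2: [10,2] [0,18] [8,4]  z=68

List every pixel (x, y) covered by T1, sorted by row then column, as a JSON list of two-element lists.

T0:
  2·area = 32
  edge (4, 10)→(8, 2): d=(4,-8) top-left  bias=+0
  edge (8, 2)→(6, 14): d=(-2,12) right/bottom  bias=-1
  edge (6, 14)→(4, 10): d=(-2,-4) top-left  bias=+0
    (3,2)@(7, 5): e=[4,6,22] → #
    (4,2)@(9, 5): e=[20,-18,30] → ·
    (3,3)@(7, 7): e=[12,2,18] → #
    (4,3)@(9, 7): e=[28,-22,26] → ·
    (2,4)@(5, 9): e=[4,22,6] → #
    (3,4)@(7, 9): e=[20,-2,14] → ·
    (2,5)@(5, 11): e=[12,18,2] → #
    (3,5)@(7, 11): e=[28,-6,10] → ·
    (2,6)@(5, 13): e=[20,14,-2] → ·
  covered (4 px):
    · · · · ·
    · · · · ·
    · · · # ·
    · · · # ·
    · · # · ·
    · · # · ·
    · · · · ·
    · · · · ·
    · · · · ·
    · · · · ·
T1:
  2·area = 32
  edge (8, 2)→(10, 6): d=(2,4) right/bottom  bias=-1
  edge (10, 6)→(6, 14): d=(-4,8) right/bottom  bias=-1
  edge (6, 14)→(8, 2): d=(2,-12) top-left  bias=+0
    (4,2)@(9, 5): e=[2,12,18] → #
    (4,3)@(9, 7): e=[6,4,22] → #
    (3,4)@(7, 9): e=[18,12,2] → #
    (4,4)@(9, 9): e=[10,-4,26] → ·
    (3,5)@(7, 11): e=[22,4,6] → #
    (4,5)@(9, 11): e=[14,-12,30] → ·
    (3,6)@(7, 13): e=[26,-4,10] → ·
  covered (4 px):
    · · · · ·
    · · · · ·
    · · · · #
    · · · · #
    · · · # ·
    · · · # ·
    · · · · ·
    · · · · ·
    · · · · ·
    · · · · ·
T2:
  2·area = 12
  edge (10, 2)→(0, 18): d=(-10,16) right/bottom  bias=-1
  edge (0, 18)→(8, 4): d=(8,-14) top-left  bias=+0
  edge (8, 4)→(10, 2): d=(2,-2) top-left  bias=+0
    (4,1)@(9, 3): e=[6,6,0] → #  [on edge]
    (3,2)@(7, 5): e=[18,-6,0] → ·  [on edge]
    (4,2)@(9, 5): e=[-14,22,4] → ·
    (2,3)@(5, 7): e=[30,-18,0] → ·  [on edge]
    (1,4)@(3, 9): e=[42,-30,0] → ·  [on edge]
    (0,5)@(1, 11): e=[54,-42,0] → ·  [on edge]
    (1,6)@(3, 13): e=[2,2,8] → #
    (2,6)@(5, 13): e=[-30,30,12] → ·
    (1,7)@(3, 15): e=[-18,18,12] → ·
  covered (2 px):
    · · · · ·
    · · · · #
    · · · · ·
    · · · · ·
    · · · · ·
    · · · · ·
    · # · · ·
    · · · · ·
    · · · · ·
    · · · · ·

Answer: [[4,2],[4,3],[3,4],[3,5]]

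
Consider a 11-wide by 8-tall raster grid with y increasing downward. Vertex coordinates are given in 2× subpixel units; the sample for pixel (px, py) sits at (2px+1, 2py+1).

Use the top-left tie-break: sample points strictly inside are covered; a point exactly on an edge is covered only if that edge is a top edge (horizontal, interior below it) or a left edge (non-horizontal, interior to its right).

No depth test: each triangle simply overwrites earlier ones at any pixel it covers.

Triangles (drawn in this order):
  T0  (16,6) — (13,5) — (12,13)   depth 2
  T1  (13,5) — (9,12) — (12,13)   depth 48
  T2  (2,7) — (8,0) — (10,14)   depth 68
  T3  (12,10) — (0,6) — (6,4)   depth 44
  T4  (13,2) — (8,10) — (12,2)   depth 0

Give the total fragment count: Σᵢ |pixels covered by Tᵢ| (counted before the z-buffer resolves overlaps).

T0:
  2·area = 25  (B↔C swapped to make it positive)
  edge (16, 6)→(12, 13): d=(-4,7) right/bottom  bias=-1
  edge (12, 13)→(13, 5): d=(1,-8) top-left  bias=+0
  edge (13, 5)→(16, 6): d=(3,1) right/bottom  bias=-1
    (0,0)@(1, 1): e=[125,-100,0] → .  [on edge]
    (3,1)@(7, 3): e=[75,-50,0] → .  [on edge]
    (6,2)@(13, 5): e=[25,0,0] → .  [on edge]
    (6,3)@(13, 7): e=[17,2,6] → X
    (7,3)@(15, 7): e=[3,18,4] → X
    (8,3)@(17, 7): e=[-11,34,2] → .
    (9,3)@(19, 7): e=[-25,50,0] → .  [on edge]
    (6,4)@(13, 9): e=[9,4,12] → X
    (7,4)@(15, 9): e=[-5,20,10] → .
    (6,5)@(13, 11): e=[1,6,18] → X
    (7,5)@(15, 11): e=[-13,22,16] → .
    (6,6)@(13, 13): e=[-7,8,24] → .
  covered (4 px):
    . . . . . . . . . . .
    . . . . . . . . . . .
    . . . . . . . . . . .
    . . . . . . X X . . .
    . . . . . . X . . . .
    . . . . . . X . . . .
    . . . . . . . . . . .
    . . . . . . . . . . .
T1:
  2·area = 25  (B↔C swapped to make it positive)
  edge (13, 5)→(12, 13): d=(-1,8) right/bottom  bias=-1
  edge (12, 13)→(9, 12): d=(-3,-1) top-left  bias=+0
  edge (9, 12)→(13, 5): d=(4,-7) top-left  bias=+0
    (6,2)@(13, 5): e=[0,25,0] → .  [on edge]
    (5,4)@(11, 9): e=[12,11,2] → X
    (6,4)@(13, 9): e=[-4,13,16] → .
    (5,5)@(11, 11): e=[10,5,10] → X
    (6,5)@(13, 11): e=[-6,7,24] → .
    (5,6)@(11, 13): e=[8,-1,18] → .
  covered (2 px):
    . . . . . . . . . . .
    . . . . . . . . . . .
    . . . . . . . . . . .
    . . . . . . . . . . .
    . . . . . X . . . . .
    . . . . . X . . . . .
    . . . . . . . . . . .
    . . . . . . . . . . .
T2:
  2·area = 98
  edge (2, 7)→(8, 0): d=(6,-7) top-left  bias=+0
  edge (8, 0)→(10, 14): d=(2,14) right/bottom  bias=-1
  edge (10, 14)→(2, 7): d=(-8,-7) top-left  bias=+0
    (3,1)@(7, 3): e=[11,20,67] → X
    (4,1)@(9, 3): e=[25,-8,81] → .
    (2,2)@(5, 5): e=[9,52,37] → X
    (4,2)@(9, 5): e=[37,-4,65] → .
    (1,3)@(3, 7): e=[7,84,7] → X
    (4,3)@(9, 7): e=[49,0,49] → .  [on edge]
    (1,4)@(3, 9): e=[19,88,-9] → .
    (2,4)@(5, 9): e=[33,60,5] → X
    (4,4)@(9, 9): e=[61,4,33] → X
    (5,4)@(11, 9): e=[75,-24,47] → .
    (2,5)@(5, 11): e=[45,64,-11] → .
    (3,5)@(7, 11): e=[59,36,3] → X
  covered (12 px):
    . . . . . . . . . . .
    . . . X . . . . . . .
    . . X X . . . . . . .
    . X X X . . . . . . .
    . . X X X . . . . . .
    . . . X X . . . . . .
    . . . . X . . . . . .
    . . . . . . . . . . .
T3:
  2·area = 48
  edge (12, 10)→(0, 6): d=(-12,-4) top-left  bias=+0
  edge (0, 6)→(6, 4): d=(6,-2) top-left  bias=+0
  edge (6, 4)→(12, 10): d=(6,6) right/bottom  bias=-1
    (1,0)@(3, 1): e=[72,-24,0] → .  [on edge]
    (7,0)@(15, 1): e=[120,0,-72] → .  [on edge]
    (2,1)@(5, 3): e=[56,-8,0] → .  [on edge]
    (4,1)@(9, 3): e=[72,0,-24] → .  [on edge]
    (1,2)@(3, 5): e=[24,0,24] → X  [on edge]
    (2,2)@(5, 5): e=[32,4,12] → X
    (3,2)@(7, 5): e=[40,8,0] → .  [on edge]
    (1,3)@(3, 7): e=[0,12,36] → X  [on edge]
    (3,3)@(7, 7): e=[16,20,12] → X
    (4,3)@(9, 7): e=[24,24,0] → .  [on edge]
    (1,4)@(3, 9): e=[-24,24,48] → .
    (2,4)@(5, 9): e=[-16,28,36] → .
    (4,4)@(9, 9): e=[0,36,12] → X  [on edge]
    (5,4)@(11, 9): e=[8,40,0] → .  [on edge]
    (6,5)@(13, 11): e=[-8,56,0] → .  [on edge]
    (7,5)@(15, 11): e=[0,60,-12] → .  [on edge]
    (7,6)@(15, 13): e=[-24,72,0] → .  [on edge]
    (10,6)@(21, 13): e=[0,84,-36] → .  [on edge]
    (8,7)@(17, 15): e=[-40,88,0] → .  [on edge]
  covered (6 px):
    . . . . . . . . . . .
    . . . . . . . . . . .
    . X X . . . . . . . .
    . X X X . . . . . . .
    . . . . X . . . . . .
    . . . . . . . . . . .
    . . . . . . . . . . .
    . . . . . . . . . . .
T4:
  2·area = 8
  edge (13, 2)→(8, 10): d=(-5,8) right/bottom  bias=-1
  edge (8, 10)→(12, 2): d=(4,-8) top-left  bias=+0
  edge (12, 2)→(13, 2): d=(1,0) top-left  bias=+0
    (5,2)@(11, 5): e=[1,4,3] → X
    (6,2)@(13, 5): e=[-15,20,3] → .
    (5,3)@(11, 7): e=[-9,12,5] → .
  covered (1 px):
    . . . . . . . . . . .
    . . . . . . . . . . .
    . . . . . X . . . . .
    . . . . . . . . . . .
    . . . . . . . . . . .
    . . . . . . . . . . .
    . . . . . . . . . . .
    . . . . . . . . . . .

Final: 25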